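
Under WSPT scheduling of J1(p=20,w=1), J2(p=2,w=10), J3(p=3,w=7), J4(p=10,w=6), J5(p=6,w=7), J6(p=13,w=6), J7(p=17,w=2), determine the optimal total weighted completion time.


WSPT order (by p/w): J2 → J3 → J5 → J4 → J6 → J7 → J1
  J2: C=2, w·C=10×2=20
  J3: C=5, w·C=7×5=35
  J5: C=11, w·C=7×11=77
  J4: C=21, w·C=6×21=126
  J6: C=34, w·C=6×34=204
  J7: C=51, w·C=2×51=102
  J1: C=71, w·C=1×71=71
Σ w·C = 635
= 635


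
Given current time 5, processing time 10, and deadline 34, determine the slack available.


Slack = due - current_time - processing
= 34 - 5 - 10
= 19


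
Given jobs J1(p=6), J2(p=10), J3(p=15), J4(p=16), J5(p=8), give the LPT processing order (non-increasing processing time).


LPT: sort by longest processing time first
  J4: p=16
  J3: p=15
  J2: p=10
  J5: p=8
  J1: p=6
Order: J4 → J3 → J2 → J5 → J1


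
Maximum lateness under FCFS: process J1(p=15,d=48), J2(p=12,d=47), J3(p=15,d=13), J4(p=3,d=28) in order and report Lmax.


Lateness per job (L = C - d):
  J1: C=15, d=48, L=-33
  J2: C=27, d=47, L=-20
  J3: C=42, d=13, L=29
  J4: C=45, d=28, L=17
Lmax = max(-33, -20, 29, 17)
= 29


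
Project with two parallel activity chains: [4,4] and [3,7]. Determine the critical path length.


Path A: 4 + 4 = 8
Path B: 3 + 7 = 10
Critical path = longest = max(8, 10)
= 10 (Path B)


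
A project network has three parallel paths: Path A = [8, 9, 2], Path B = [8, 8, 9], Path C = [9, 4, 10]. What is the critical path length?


Path A: 8 + 9 + 2 = 19
Path B: 8 + 8 + 9 = 25
Path C: 9 + 4 + 10 = 23
Critical path = longest = max(19, 25, 23)
= 25 (Path B)


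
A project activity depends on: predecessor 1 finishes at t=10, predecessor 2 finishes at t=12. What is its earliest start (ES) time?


ES = max of all predecessor completion times
Predecessors: [10, 12]
ES = max(10, 12)
= 12


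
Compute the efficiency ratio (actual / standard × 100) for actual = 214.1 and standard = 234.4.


Efficiency = (actual / standard) × 100
= (214.1 / 234.4) × 100
= 91.3%


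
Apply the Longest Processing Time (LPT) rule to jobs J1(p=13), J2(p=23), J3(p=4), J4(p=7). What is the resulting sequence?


LPT: sort by longest processing time first
  J2: p=23
  J1: p=13
  J4: p=7
  J3: p=4
Order: J2 → J1 → J4 → J3


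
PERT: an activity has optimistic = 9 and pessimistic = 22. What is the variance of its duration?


σ² = ((p - o) / 6)² = (p - o)² / 36
= (22 - 9)² / 36
= 13² / 36
= 169 / 36
= 4.6944


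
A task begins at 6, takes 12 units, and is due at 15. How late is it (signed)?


Completion = 6 + 12 = 18
Lateness = C - d = 18 - 15
= 3


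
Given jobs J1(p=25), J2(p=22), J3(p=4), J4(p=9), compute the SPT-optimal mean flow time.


SPT order: J3 → J4 → J2 → J1
Completion times:
  J3: C=4
  J4: C=13
  J2: C=35
  J1: C=60
Sum = 112, n = 4
Mean flow = 112/4
= 28.00


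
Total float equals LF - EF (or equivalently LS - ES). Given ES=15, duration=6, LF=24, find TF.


EF = ES + duration = 15 + 6 = 21
LS = LF - duration = 24 - 6 = 18
Total Float = LF - EF = 24 - 21
(or LS - ES = 18 - 15)
= 3


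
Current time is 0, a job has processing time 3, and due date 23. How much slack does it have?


Slack = due - current_time - processing
= 23 - 0 - 3
= 20


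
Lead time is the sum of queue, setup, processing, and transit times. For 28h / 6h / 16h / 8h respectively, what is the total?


Lead time = queue + setup + processing + transit
= 28 + 6 + 16 + 8
= 58 hours


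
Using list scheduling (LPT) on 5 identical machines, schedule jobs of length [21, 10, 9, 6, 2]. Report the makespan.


Jobs (LPT sorted): [21, 10, 9, 6, 2]
Machines: 5
  J=21 → Machine 1 (load: 0+21=21)
  J=10 → Machine 2 (load: 0+10=10)
  J=9 → Machine 3 (load: 0+9=9)
  J=6 → Machine 4 (load: 0+6=6)
  J=2 → Machine 5 (load: 0+2=2)
Machine loads: [21, 10, 9, 6, 2]
Makespan = max = 21 time units


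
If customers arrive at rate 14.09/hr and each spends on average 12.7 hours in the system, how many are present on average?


Little's law: L = λ × W
= 14.09 × 12.7
= 178.94


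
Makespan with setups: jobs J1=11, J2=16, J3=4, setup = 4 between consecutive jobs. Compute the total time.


Makespan = Σ processing + (n-1) × setup
= (11 + 16 + 4) + (3-1)×4
= 31 + 8
= 39 time units


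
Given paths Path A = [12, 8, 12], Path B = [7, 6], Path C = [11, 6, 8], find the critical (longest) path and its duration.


Path A: 12 + 8 + 12 = 32
Path B: 7 + 6 = 13
Path C: 11 + 6 + 8 = 25
Critical path = longest = max(32, 13, 25)
= 32 (Path A)


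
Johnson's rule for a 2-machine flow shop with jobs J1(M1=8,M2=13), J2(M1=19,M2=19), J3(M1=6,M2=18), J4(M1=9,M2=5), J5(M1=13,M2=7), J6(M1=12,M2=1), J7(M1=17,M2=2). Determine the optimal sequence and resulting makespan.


Johnson's rule:
Group 1 (M1≤M2, sort by M1): ['J3', 'J1', 'J2']
Group 2 (M1>M2, sort desc M2): ['J5', 'J4', 'J7', 'J6']
Sequence: J3 → J1 → J2 → J5 → J4 → J7 → J6
Makespan calculation:
  J3: M1 done=6, M2 done=24
  J1: M1 done=14, M2 done=37
  J2: M1 done=33, M2 done=56
  J5: M1 done=46, M2 done=63
  J4: M1 done=55, M2 done=68
  J7: M1 done=72, M2 done=74
  J6: M1 done=84, M2 done=85
= Sequence: J3 → J1 → J2 → J5 → J4 → J7 → J6, Makespan: 85


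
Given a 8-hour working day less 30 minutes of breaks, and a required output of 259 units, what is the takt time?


Available = 8×60 - 30 = 450 min
Takt time = 450 / 259
= 1.74 min/unit


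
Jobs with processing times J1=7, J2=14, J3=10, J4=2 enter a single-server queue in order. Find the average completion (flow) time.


Completion times:
  J1: completes at 7
  J2: completes at 21
  J3: completes at 31
  J4: completes at 33
Sum = 92
Average = 92/4
= 23.00


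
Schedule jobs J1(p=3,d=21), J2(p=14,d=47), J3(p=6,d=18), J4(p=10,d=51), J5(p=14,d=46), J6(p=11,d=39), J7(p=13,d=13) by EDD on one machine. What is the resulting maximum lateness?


EDD order: J7 → J3 → J1 → J6 → J5 → J2 → J4
Completion and lateness:
  J7: C=13, d=13, L=13-13=0
  J3: C=19, d=18, L=19-18=1
  J1: C=22, d=21, L=22-21=1
  J6: C=33, d=39, L=33-39=-6
  J5: C=47, d=46, L=47-46=1
  J2: C=61, d=47, L=61-47=14
  J4: C=71, d=51, L=71-51=20
Lmax = max(0, 1, 1, -6, 1, 14, 20)
= 20


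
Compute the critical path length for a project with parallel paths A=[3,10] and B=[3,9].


Path A: 3 + 10 = 13
Path B: 3 + 9 = 12
Critical path = longest = max(13, 12)
= 13 (Path A)


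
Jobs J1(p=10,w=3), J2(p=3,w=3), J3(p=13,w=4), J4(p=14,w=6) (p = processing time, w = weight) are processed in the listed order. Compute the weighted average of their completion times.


Completion times:
  J1: C=10, w×C=3×10=30
  J2: C=13, w×C=3×13=39
  J3: C=26, w×C=4×26=104
  J4: C=40, w×C=6×40=240
Sum w×C = 413
Sum w = 16
Weighted avg = 413/16
= 25.81


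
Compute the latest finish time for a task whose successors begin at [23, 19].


LF = min of all successor start times
Successors start at: [23, 19]
LF = min(23, 19)
= 19


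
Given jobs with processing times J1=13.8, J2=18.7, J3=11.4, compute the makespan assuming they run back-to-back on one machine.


Sequential makespan: sum all processing times
= 13.8 + 18.7 + 11.4
= 43.9 time units


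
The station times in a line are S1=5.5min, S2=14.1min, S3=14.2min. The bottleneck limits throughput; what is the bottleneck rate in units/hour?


Bottleneck = longest station time
Station times: [5.5, 14.1, 14.2]
Max = 14.2 min
Rate = 60 / 14.2
= 4.23 units/hour (bottleneck: 14.2min)


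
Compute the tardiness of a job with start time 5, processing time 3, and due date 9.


Completion = start + processing = 5 + 3 = 8
Tardiness = max(0, C - d) = max(0, 8 - 9)
= max(0, -1)
= 0


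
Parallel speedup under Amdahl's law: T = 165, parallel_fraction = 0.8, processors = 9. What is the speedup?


Amdahl's law: T_p = T × ((1-p) + p/N)
= 165 × ((1-0.8) + 0.8/9)
= 165 × (0.20 + 0.0889)
= 165 × 0.2889
= 47.67
Speedup = 165/47.67
= 3.46×


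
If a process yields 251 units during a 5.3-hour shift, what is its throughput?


Throughput = units / time
= 251 / 5.3
= 47.4 units/hour


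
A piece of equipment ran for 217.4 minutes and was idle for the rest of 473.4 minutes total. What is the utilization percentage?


Utilization = busy / total × 100
= 217.4 / 473.4 × 100
= 45.9%


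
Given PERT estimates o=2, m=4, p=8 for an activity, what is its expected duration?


te = (o + 4m + p) / 6
= (2 + 4×4 + 8) / 6
= (2 + 16 + 8) / 6
= 26 / 6
= 4.33


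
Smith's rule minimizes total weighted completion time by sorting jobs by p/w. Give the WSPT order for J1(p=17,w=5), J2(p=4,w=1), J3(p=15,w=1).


WSPT (Smith's rule): sort by p/w ascending
  J1: p/w = 17/5 = 3.400
  J2: p/w = 4/1 = 4.000
  J3: p/w = 15/1 = 15.000
Order: J1 → J2 → J3


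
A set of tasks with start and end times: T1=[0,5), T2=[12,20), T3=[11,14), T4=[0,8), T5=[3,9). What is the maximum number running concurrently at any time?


Check each time point for overlaps:
  t=3: 3 tasks active (T1, T4, T5)
Max concurrent = 3


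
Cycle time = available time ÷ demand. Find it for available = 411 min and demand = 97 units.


Cycle time = available time / demand
= 411 / 97
= 4.24 min/unit


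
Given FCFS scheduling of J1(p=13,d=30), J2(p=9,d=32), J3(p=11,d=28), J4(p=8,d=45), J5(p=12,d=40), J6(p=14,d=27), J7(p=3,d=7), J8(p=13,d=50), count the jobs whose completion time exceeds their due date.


Completion vs due date:
  J1: C=13, d=30 → on time
  J2: C=22, d=32 → on time
  J3: C=33, d=28 → TARDY
  J4: C=41, d=45 → on time
  J5: C=53, d=40 → TARDY
  J6: C=67, d=27 → TARDY
  J7: C=70, d=7 → TARDY
  J8: C=83, d=50 → TARDY
Tardy jobs: J3, J5, J6, J7, J8
Count = 5


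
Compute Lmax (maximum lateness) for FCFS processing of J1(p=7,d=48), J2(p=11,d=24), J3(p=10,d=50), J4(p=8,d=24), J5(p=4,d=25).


Lateness per job (L = C - d):
  J1: C=7, d=48, L=-41
  J2: C=18, d=24, L=-6
  J3: C=28, d=50, L=-22
  J4: C=36, d=24, L=12
  J5: C=40, d=25, L=15
Lmax = max(-41, -6, -22, 12, 15)
= 15


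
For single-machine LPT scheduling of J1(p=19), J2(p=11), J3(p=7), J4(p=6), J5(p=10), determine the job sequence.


LPT: sort by longest processing time first
  J1: p=19
  J2: p=11
  J5: p=10
  J3: p=7
  J4: p=6
Order: J1 → J2 → J5 → J3 → J4


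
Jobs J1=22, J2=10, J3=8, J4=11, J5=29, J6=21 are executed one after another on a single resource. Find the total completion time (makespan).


Sequential makespan: sum all processing times
= 22 + 10 + 8 + 11 + 29 + 21
= 101 time units


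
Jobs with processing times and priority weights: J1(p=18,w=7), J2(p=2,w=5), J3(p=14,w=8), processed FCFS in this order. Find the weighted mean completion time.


Completion times:
  J1: C=18, w×C=7×18=126
  J2: C=20, w×C=5×20=100
  J3: C=34, w×C=8×34=272
Sum w×C = 498
Sum w = 20
Weighted avg = 498/20
= 24.90


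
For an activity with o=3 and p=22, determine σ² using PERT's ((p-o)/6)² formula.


σ² = ((p - o) / 6)² = (p - o)² / 36
= (22 - 3)² / 36
= 19² / 36
= 361 / 36
= 10.0278


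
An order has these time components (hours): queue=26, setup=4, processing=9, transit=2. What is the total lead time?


Lead time = queue + setup + processing + transit
= 26 + 4 + 9 + 2
= 41 hours


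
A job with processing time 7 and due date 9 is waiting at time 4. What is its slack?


Slack = due - current_time - processing
= 9 - 4 - 7
= -2


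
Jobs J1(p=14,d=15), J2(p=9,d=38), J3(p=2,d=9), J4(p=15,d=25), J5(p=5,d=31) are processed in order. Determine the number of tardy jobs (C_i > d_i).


Completion vs due date:
  J1: C=14, d=15 → on time
  J2: C=23, d=38 → on time
  J3: C=25, d=9 → TARDY
  J4: C=40, d=25 → TARDY
  J5: C=45, d=31 → TARDY
Tardy jobs: J3, J4, J5
Count = 3


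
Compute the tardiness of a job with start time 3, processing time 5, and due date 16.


Completion = start + processing = 3 + 5 = 8
Tardiness = max(0, C - d) = max(0, 8 - 16)
= max(0, -8)
= 0


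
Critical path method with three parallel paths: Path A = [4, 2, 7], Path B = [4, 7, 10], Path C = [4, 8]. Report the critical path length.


Path A: 4 + 2 + 7 = 13
Path B: 4 + 7 + 10 = 21
Path C: 4 + 8 = 12
Critical path = longest = max(13, 21, 12)
= 21 (Path B)


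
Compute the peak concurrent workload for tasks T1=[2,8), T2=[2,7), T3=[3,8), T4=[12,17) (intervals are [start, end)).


Check each time point for overlaps:
  t=3: 3 tasks active (T1, T2, T3)
Max concurrent = 3


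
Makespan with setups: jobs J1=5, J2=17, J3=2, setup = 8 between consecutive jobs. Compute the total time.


Makespan = Σ processing + (n-1) × setup
= (5 + 17 + 2) + (3-1)×8
= 24 + 16
= 40 time units


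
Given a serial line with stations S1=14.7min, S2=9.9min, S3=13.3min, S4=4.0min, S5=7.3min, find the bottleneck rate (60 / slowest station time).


Bottleneck = longest station time
Station times: [14.7, 9.9, 13.3, 4.0, 7.3]
Max = 14.7 min
Rate = 60 / 14.7
= 4.08 units/hour (bottleneck: 14.7min)


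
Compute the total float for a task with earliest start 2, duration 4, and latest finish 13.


EF = ES + duration = 2 + 4 = 6
LS = LF - duration = 13 - 4 = 9
Total Float = LF - EF = 13 - 6
(or LS - ES = 9 - 2)
= 7


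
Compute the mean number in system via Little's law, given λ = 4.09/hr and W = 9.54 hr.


Little's law: L = λ × W
= 4.09 × 9.54
= 39.02


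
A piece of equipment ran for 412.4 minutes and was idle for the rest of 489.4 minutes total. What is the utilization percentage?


Utilization = busy / total × 100
= 412.4 / 489.4 × 100
= 84.3%


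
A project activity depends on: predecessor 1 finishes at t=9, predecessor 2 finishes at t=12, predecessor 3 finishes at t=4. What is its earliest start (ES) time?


ES = max of all predecessor completion times
Predecessors: [9, 12, 4]
ES = max(9, 12, 4)
= 12


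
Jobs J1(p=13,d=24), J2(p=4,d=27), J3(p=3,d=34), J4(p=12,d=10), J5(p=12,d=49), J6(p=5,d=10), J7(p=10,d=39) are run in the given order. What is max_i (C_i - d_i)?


Lateness per job (L = C - d):
  J1: C=13, d=24, L=-11
  J2: C=17, d=27, L=-10
  J3: C=20, d=34, L=-14
  J4: C=32, d=10, L=22
  J5: C=44, d=49, L=-5
  J6: C=49, d=10, L=39
  J7: C=59, d=39, L=20
Lmax = max(-11, -10, -14, 22, -5, 39, 20)
= 39


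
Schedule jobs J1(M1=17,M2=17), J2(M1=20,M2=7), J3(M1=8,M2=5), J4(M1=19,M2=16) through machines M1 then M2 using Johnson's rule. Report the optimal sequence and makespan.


Johnson's rule:
Group 1 (M1≤M2, sort by M1): ['J1']
Group 2 (M1>M2, sort desc M2): ['J4', 'J2', 'J3']
Sequence: J1 → J4 → J2 → J3
Makespan calculation:
  J1: M1 done=17, M2 done=34
  J4: M1 done=36, M2 done=52
  J2: M1 done=56, M2 done=63
  J3: M1 done=64, M2 done=69
= Sequence: J1 → J4 → J2 → J3, Makespan: 69


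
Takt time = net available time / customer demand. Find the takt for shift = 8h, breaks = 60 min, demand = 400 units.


Available = 8×60 - 60 = 420 min
Takt time = 420 / 400
= 1.05 min/unit


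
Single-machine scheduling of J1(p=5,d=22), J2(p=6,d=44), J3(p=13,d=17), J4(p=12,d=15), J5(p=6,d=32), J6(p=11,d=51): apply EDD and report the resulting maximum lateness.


EDD order: J4 → J3 → J1 → J5 → J2 → J6
Completion and lateness:
  J4: C=12, d=15, L=12-15=-3
  J3: C=25, d=17, L=25-17=8
  J1: C=30, d=22, L=30-22=8
  J5: C=36, d=32, L=36-32=4
  J2: C=42, d=44, L=42-44=-2
  J6: C=53, d=51, L=53-51=2
Lmax = max(-3, 8, 8, 4, -2, 2)
= 8


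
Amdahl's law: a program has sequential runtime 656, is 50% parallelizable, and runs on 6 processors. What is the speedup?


Amdahl's law: T_p = T × ((1-p) + p/N)
= 656 × ((1-0.5) + 0.5/6)
= 656 × (0.50 + 0.0833)
= 656 × 0.5833
= 382.67
Speedup = 656/382.67
= 1.71×


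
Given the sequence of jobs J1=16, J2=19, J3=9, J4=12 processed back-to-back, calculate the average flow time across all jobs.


Completion times:
  J1: completes at 16
  J2: completes at 35
  J3: completes at 44
  J4: completes at 56
Sum = 151
Average = 151/4
= 37.75


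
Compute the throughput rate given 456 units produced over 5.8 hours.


Throughput = units / time
= 456 / 5.8
= 78.6 units/hour


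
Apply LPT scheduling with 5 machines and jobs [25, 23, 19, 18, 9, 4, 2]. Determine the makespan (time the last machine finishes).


Jobs (LPT sorted): [25, 23, 19, 18, 9, 4, 2]
Machines: 5
  J=25 → Machine 1 (load: 0+25=25)
  J=23 → Machine 2 (load: 0+23=23)
  J=19 → Machine 3 (load: 0+19=19)
  J=18 → Machine 4 (load: 0+18=18)
  J=9 → Machine 5 (load: 0+9=9)
  J=4 → Machine 5 (load: 9+4=13)
  J=2 → Machine 5 (load: 13+2=15)
Machine loads: [25, 23, 19, 18, 15]
Makespan = max = 25 time units


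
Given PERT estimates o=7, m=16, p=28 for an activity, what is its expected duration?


te = (o + 4m + p) / 6
= (7 + 4×16 + 28) / 6
= (7 + 64 + 28) / 6
= 99 / 6
= 16.50


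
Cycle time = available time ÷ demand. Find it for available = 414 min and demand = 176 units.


Cycle time = available time / demand
= 414 / 176
= 2.35 min/unit


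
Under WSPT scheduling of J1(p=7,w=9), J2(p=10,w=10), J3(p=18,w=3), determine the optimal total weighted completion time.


WSPT order (by p/w): J1 → J2 → J3
  J1: C=7, w·C=9×7=63
  J2: C=17, w·C=10×17=170
  J3: C=35, w·C=3×35=105
Σ w·C = 338
= 338


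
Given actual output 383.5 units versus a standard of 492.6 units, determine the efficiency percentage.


Efficiency = (actual / standard) × 100
= (383.5 / 492.6) × 100
= 77.9%


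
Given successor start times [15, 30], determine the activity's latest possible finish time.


LF = min of all successor start times
Successors start at: [15, 30]
LF = min(15, 30)
= 15


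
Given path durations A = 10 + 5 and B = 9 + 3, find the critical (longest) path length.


Path A: 10 + 5 = 15
Path B: 9 + 3 = 12
Critical path = longest = max(15, 12)
= 15 (Path A)


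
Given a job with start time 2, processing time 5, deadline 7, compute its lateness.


Completion = 2 + 5 = 7
Lateness = C - d = 7 - 7
= 0


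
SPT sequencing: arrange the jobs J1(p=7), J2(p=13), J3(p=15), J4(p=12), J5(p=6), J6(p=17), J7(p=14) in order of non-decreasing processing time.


SPT: sort by shortest processing time
  J5: p=6
  J1: p=7
  J4: p=12
  J2: p=13
  J7: p=14
  J3: p=15
  J6: p=17
Order: J5 → J1 → J4 → J2 → J7 → J3 → J6


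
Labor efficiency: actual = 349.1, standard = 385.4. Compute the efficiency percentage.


Efficiency = (actual / standard) × 100
= (349.1 / 385.4) × 100
= 90.6%


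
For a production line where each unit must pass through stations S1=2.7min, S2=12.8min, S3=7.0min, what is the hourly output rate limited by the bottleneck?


Bottleneck = longest station time
Station times: [2.7, 12.8, 7.0]
Max = 12.8 min
Rate = 60 / 12.8
= 4.69 units/hour (bottleneck: 12.8min)


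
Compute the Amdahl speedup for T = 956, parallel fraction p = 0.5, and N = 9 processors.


Amdahl's law: T_p = T × ((1-p) + p/N)
= 956 × ((1-0.5) + 0.5/9)
= 956 × (0.50 + 0.0556)
= 956 × 0.5556
= 531.11
Speedup = 956/531.11
= 1.80×


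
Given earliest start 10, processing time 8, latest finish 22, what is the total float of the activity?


EF = ES + duration = 10 + 8 = 18
LS = LF - duration = 22 - 8 = 14
Total Float = LF - EF = 22 - 18
(or LS - ES = 14 - 10)
= 4


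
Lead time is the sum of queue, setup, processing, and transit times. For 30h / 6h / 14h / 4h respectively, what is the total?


Lead time = queue + setup + processing + transit
= 30 + 6 + 14 + 4
= 54 hours


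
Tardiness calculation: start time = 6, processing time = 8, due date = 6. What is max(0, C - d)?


Completion = start + processing = 6 + 8 = 14
Tardiness = max(0, C - d) = max(0, 14 - 6)
= max(0, 8)
= 8


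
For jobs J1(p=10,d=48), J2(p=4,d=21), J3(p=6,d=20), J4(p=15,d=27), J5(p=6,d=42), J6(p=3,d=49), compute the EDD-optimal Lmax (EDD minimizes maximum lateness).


EDD order: J3 → J2 → J4 → J5 → J1 → J6
Completion and lateness:
  J3: C=6, d=20, L=6-20=-14
  J2: C=10, d=21, L=10-21=-11
  J4: C=25, d=27, L=25-27=-2
  J5: C=31, d=42, L=31-42=-11
  J1: C=41, d=48, L=41-48=-7
  J6: C=44, d=49, L=44-49=-5
Lmax = max(-14, -11, -2, -11, -7, -5)
= -2


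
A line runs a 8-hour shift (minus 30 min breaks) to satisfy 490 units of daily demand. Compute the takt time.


Available = 8×60 - 30 = 450 min
Takt time = 450 / 490
= 0.92 min/unit


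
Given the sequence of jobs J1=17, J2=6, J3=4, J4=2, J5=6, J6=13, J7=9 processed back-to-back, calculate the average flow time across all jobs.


Completion times:
  J1: completes at 17
  J2: completes at 23
  J3: completes at 27
  J4: completes at 29
  J5: completes at 35
  J6: completes at 48
  J7: completes at 57
Sum = 236
Average = 236/7
= 33.71


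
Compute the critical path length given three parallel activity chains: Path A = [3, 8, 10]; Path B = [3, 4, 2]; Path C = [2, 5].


Path A: 3 + 8 + 10 = 21
Path B: 3 + 4 + 2 = 9
Path C: 2 + 5 = 7
Critical path = longest = max(21, 9, 7)
= 21 (Path A)


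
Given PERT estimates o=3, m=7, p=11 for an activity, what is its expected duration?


te = (o + 4m + p) / 6
= (3 + 4×7 + 11) / 6
= (3 + 28 + 11) / 6
= 42 / 6
= 7.00


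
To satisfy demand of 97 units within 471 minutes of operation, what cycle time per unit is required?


Cycle time = available time / demand
= 471 / 97
= 4.86 min/unit


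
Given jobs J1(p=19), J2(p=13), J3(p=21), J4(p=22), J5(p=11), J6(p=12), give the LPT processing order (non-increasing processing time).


LPT: sort by longest processing time first
  J4: p=22
  J3: p=21
  J1: p=19
  J2: p=13
  J6: p=12
  J5: p=11
Order: J4 → J3 → J1 → J2 → J6 → J5


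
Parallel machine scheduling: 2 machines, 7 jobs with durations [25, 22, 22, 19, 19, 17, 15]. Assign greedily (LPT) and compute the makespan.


Jobs (LPT sorted): [25, 22, 22, 19, 19, 17, 15]
Machines: 2
  J=25 → Machine 1 (load: 0+25=25)
  J=22 → Machine 2 (load: 0+22=22)
  J=22 → Machine 2 (load: 22+22=44)
  J=19 → Machine 1 (load: 25+19=44)
  J=19 → Machine 1 (load: 44+19=63)
  J=17 → Machine 2 (load: 44+17=61)
  J=15 → Machine 2 (load: 61+15=76)
Machine loads: [63, 76]
Makespan = max = 76 time units


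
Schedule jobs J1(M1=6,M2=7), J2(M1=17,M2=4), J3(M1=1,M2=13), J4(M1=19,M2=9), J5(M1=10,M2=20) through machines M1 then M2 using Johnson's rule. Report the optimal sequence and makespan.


Johnson's rule:
Group 1 (M1≤M2, sort by M1): ['J3', 'J1', 'J5']
Group 2 (M1>M2, sort desc M2): ['J4', 'J2']
Sequence: J3 → J1 → J5 → J4 → J2
Makespan calculation:
  J3: M1 done=1, M2 done=14
  J1: M1 done=7, M2 done=21
  J5: M1 done=17, M2 done=41
  J4: M1 done=36, M2 done=50
  J2: M1 done=53, M2 done=57
= Sequence: J3 → J1 → J5 → J4 → J2, Makespan: 57


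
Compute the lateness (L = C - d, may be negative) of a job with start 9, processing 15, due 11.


Completion = 9 + 15 = 24
Lateness = C - d = 24 - 11
= 13


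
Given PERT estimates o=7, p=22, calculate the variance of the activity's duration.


σ² = ((p - o) / 6)² = (p - o)² / 36
= (22 - 7)² / 36
= 15² / 36
= 225 / 36
= 6.2500


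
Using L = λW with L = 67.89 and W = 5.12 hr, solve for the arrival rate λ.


Little's law: L = λW → λ = L / W
= 67.89 / 5.12
= 13.26 per hour


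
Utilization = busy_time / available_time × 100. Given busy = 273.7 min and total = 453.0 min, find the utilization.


Utilization = busy / total × 100
= 273.7 / 453.0 × 100
= 60.4%


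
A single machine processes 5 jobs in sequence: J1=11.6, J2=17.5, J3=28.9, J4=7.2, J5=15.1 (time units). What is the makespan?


Sequential makespan: sum all processing times
= 11.6 + 17.5 + 28.9 + 7.2 + 15.1
= 80.3 time units


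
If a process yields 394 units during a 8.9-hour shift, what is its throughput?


Throughput = units / time
= 394 / 8.9
= 44.3 units/hour


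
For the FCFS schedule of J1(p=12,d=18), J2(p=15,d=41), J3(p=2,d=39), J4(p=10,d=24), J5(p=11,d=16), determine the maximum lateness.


Lateness per job (L = C - d):
  J1: C=12, d=18, L=-6
  J2: C=27, d=41, L=-14
  J3: C=29, d=39, L=-10
  J4: C=39, d=24, L=15
  J5: C=50, d=16, L=34
Lmax = max(-6, -14, -10, 15, 34)
= 34


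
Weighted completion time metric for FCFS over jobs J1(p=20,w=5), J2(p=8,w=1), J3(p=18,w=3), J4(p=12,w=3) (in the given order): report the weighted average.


Completion times:
  J1: C=20, w×C=5×20=100
  J2: C=28, w×C=1×28=28
  J3: C=46, w×C=3×46=138
  J4: C=58, w×C=3×58=174
Sum w×C = 440
Sum w = 12
Weighted avg = 440/12
= 36.67


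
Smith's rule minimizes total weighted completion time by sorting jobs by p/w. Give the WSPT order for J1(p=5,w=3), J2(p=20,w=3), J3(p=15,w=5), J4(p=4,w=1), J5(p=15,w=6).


WSPT (Smith's rule): sort by p/w ascending
  J1: p/w = 5/3 = 1.667
  J5: p/w = 15/6 = 2.500
  J3: p/w = 15/5 = 3.000
  J4: p/w = 4/1 = 4.000
  J2: p/w = 20/3 = 6.667
Order: J1 → J5 → J3 → J4 → J2


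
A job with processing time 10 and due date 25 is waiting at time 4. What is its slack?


Slack = due - current_time - processing
= 25 - 4 - 10
= 11


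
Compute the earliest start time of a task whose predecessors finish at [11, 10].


ES = max of all predecessor completion times
Predecessors: [11, 10]
ES = max(11, 10)
= 11


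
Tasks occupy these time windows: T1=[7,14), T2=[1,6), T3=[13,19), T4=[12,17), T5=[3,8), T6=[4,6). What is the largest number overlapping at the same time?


Check each time point for overlaps:
  t=4: 3 tasks active (T2, T5, T6)
Max concurrent = 3


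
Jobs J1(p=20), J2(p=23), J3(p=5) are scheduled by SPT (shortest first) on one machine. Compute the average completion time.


SPT order: J3 → J1 → J2
Completion times:
  J3: C=5
  J1: C=25
  J2: C=48
Sum = 78, n = 3
Mean flow = 78/3
= 26.00


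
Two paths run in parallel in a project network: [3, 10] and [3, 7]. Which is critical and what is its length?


Path A: 3 + 10 = 13
Path B: 3 + 7 = 10
Critical path = longest = max(13, 10)
= 13 (Path A)


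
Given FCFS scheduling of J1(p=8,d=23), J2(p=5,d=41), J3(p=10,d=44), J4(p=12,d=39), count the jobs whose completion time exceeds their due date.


Completion vs due date:
  J1: C=8, d=23 → on time
  J2: C=13, d=41 → on time
  J3: C=23, d=44 → on time
  J4: C=35, d=39 → on time
Tardy jobs: none
Count = 0


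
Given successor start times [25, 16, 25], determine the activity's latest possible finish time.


LF = min of all successor start times
Successors start at: [25, 16, 25]
LF = min(25, 16, 25)
= 16


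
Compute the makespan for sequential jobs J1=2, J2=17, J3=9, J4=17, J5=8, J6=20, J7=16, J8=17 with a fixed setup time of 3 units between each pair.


Makespan = Σ processing + (n-1) × setup
= (2 + 17 + 9 + 17 + 8 + 20 + 16 + 17) + (8-1)×3
= 106 + 21
= 127 time units


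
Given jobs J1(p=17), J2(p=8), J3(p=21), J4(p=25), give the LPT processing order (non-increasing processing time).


LPT: sort by longest processing time first
  J4: p=25
  J3: p=21
  J1: p=17
  J2: p=8
Order: J4 → J3 → J1 → J2


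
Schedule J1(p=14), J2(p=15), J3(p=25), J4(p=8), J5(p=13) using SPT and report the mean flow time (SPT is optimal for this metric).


SPT order: J4 → J5 → J1 → J2 → J3
Completion times:
  J4: C=8
  J5: C=21
  J1: C=35
  J2: C=50
  J3: C=75
Sum = 189, n = 5
Mean flow = 189/5
= 37.80


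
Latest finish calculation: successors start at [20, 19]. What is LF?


LF = min of all successor start times
Successors start at: [20, 19]
LF = min(20, 19)
= 19


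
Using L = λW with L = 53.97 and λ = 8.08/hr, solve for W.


Little's law: L = λW → W = L / λ
= 53.97 / 8.08
= 6.68 hours


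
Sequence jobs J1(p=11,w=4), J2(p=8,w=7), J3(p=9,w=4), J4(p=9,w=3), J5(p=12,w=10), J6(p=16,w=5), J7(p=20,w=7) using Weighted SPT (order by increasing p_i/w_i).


WSPT (Smith's rule): sort by p/w ascending
  J2: p/w = 8/7 = 1.143
  J5: p/w = 12/10 = 1.200
  J3: p/w = 9/4 = 2.250
  J1: p/w = 11/4 = 2.750
  J7: p/w = 20/7 = 2.857
  J4: p/w = 9/3 = 3.000
  J6: p/w = 16/5 = 3.200
Order: J2 → J5 → J3 → J1 → J7 → J4 → J6


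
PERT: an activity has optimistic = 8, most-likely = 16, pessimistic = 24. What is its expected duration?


te = (o + 4m + p) / 6
= (8 + 4×16 + 24) / 6
= (8 + 64 + 24) / 6
= 96 / 6
= 16.00


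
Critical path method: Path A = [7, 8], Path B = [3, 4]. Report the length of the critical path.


Path A: 7 + 8 = 15
Path B: 3 + 4 = 7
Critical path = longest = max(15, 7)
= 15 (Path A)


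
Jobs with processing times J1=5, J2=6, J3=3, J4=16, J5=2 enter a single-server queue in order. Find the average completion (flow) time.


Completion times:
  J1: completes at 5
  J2: completes at 11
  J3: completes at 14
  J4: completes at 30
  J5: completes at 32
Sum = 92
Average = 92/5
= 18.40


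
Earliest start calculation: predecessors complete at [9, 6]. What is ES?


ES = max of all predecessor completion times
Predecessors: [9, 6]
ES = max(9, 6)
= 9


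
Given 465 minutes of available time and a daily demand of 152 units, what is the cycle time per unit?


Cycle time = available time / demand
= 465 / 152
= 3.06 min/unit


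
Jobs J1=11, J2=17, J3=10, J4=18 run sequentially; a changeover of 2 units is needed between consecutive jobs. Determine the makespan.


Makespan = Σ processing + (n-1) × setup
= (11 + 17 + 10 + 18) + (4-1)×2
= 56 + 6
= 62 time units


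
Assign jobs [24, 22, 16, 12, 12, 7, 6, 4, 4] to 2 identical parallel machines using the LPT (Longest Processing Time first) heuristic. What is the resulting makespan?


Jobs (LPT sorted): [24, 22, 16, 12, 12, 7, 6, 4, 4]
Machines: 2
  J=24 → Machine 1 (load: 0+24=24)
  J=22 → Machine 2 (load: 0+22=22)
  J=16 → Machine 2 (load: 22+16=38)
  J=12 → Machine 1 (load: 24+12=36)
  J=12 → Machine 1 (load: 36+12=48)
  J=7 → Machine 2 (load: 38+7=45)
  J=6 → Machine 2 (load: 45+6=51)
  J=4 → Machine 1 (load: 48+4=52)
  J=4 → Machine 2 (load: 51+4=55)
Machine loads: [52, 55]
Makespan = max = 55 time units


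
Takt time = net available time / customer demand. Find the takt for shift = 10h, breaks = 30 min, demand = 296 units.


Available = 10×60 - 30 = 570 min
Takt time = 570 / 296
= 1.93 min/unit


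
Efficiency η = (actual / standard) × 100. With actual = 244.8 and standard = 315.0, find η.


Efficiency = (actual / standard) × 100
= (244.8 / 315.0) × 100
= 77.7%


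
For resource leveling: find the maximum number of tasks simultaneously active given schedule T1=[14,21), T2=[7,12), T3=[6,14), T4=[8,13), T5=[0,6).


Check each time point for overlaps:
  t=8: 3 tasks active (T2, T3, T4)
Max concurrent = 3


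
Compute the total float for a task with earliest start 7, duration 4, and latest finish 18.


EF = ES + duration = 7 + 4 = 11
LS = LF - duration = 18 - 4 = 14
Total Float = LF - EF = 18 - 11
(or LS - ES = 14 - 7)
= 7


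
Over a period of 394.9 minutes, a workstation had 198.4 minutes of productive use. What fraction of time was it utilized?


Utilization = busy / total × 100
= 198.4 / 394.9 × 100
= 50.2%


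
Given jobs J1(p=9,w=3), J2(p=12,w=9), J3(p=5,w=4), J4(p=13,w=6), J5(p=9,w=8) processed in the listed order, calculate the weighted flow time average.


Completion times:
  J1: C=9, w×C=3×9=27
  J2: C=21, w×C=9×21=189
  J3: C=26, w×C=4×26=104
  J4: C=39, w×C=6×39=234
  J5: C=48, w×C=8×48=384
Sum w×C = 938
Sum w = 30
Weighted avg = 938/30
= 31.27


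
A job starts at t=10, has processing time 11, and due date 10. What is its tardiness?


Completion = start + processing = 10 + 11 = 21
Tardiness = max(0, C - d) = max(0, 21 - 10)
= max(0, 11)
= 11


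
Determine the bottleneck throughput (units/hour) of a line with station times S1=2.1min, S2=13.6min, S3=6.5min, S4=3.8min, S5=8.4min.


Bottleneck = longest station time
Station times: [2.1, 13.6, 6.5, 3.8, 8.4]
Max = 13.6 min
Rate = 60 / 13.6
= 4.41 units/hour (bottleneck: 13.6min)


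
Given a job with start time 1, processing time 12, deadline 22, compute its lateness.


Completion = 1 + 12 = 13
Lateness = C - d = 13 - 22
= -9


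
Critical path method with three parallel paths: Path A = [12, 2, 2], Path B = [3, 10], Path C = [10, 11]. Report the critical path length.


Path A: 12 + 2 + 2 = 16
Path B: 3 + 10 = 13
Path C: 10 + 11 = 21
Critical path = longest = max(16, 13, 21)
= 21 (Path C)


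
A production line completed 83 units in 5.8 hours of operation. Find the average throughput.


Throughput = units / time
= 83 / 5.8
= 14.3 units/hour


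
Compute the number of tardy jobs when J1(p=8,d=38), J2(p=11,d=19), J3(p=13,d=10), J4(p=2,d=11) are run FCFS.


Completion vs due date:
  J1: C=8, d=38 → on time
  J2: C=19, d=19 → on time
  J3: C=32, d=10 → TARDY
  J4: C=34, d=11 → TARDY
Tardy jobs: J3, J4
Count = 2


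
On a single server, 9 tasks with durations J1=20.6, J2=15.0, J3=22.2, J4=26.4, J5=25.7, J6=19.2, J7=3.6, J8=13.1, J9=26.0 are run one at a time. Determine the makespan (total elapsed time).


Sequential makespan: sum all processing times
= 20.6 + 15.0 + 22.2 + 26.4 + 25.7 + 19.2 + 3.6 + 13.1 + 26.0
= 171.8 time units


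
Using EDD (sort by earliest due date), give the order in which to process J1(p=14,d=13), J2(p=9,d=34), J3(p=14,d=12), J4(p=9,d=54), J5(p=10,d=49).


EDD: sort by earliest due date
  J3: d=12, p=14
  J1: d=13, p=14
  J2: d=34, p=9
  J5: d=49, p=10
  J4: d=54, p=9
Order: J3 → J1 → J2 → J5 → J4


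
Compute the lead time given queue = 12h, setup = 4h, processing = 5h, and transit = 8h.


Lead time = queue + setup + processing + transit
= 12 + 4 + 5 + 8
= 29 hours


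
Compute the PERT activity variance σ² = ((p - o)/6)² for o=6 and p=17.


σ² = ((p - o) / 6)² = (p - o)² / 36
= (17 - 6)² / 36
= 11² / 36
= 121 / 36
= 3.3611


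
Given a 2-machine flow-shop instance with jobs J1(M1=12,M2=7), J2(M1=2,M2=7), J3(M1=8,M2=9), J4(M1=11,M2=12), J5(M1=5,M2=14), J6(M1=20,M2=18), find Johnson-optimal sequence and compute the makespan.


Johnson's rule:
Group 1 (M1≤M2, sort by M1): ['J2', 'J5', 'J3', 'J4']
Group 2 (M1>M2, sort desc M2): ['J6', 'J1']
Sequence: J2 → J5 → J3 → J4 → J6 → J1
Makespan calculation:
  J2: M1 done=2, M2 done=9
  J5: M1 done=7, M2 done=23
  J3: M1 done=15, M2 done=32
  J4: M1 done=26, M2 done=44
  J6: M1 done=46, M2 done=64
  J1: M1 done=58, M2 done=71
= Sequence: J2 → J5 → J3 → J4 → J6 → J1, Makespan: 71


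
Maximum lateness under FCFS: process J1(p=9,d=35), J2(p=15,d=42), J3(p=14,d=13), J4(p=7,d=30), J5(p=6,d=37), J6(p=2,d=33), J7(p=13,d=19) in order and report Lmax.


Lateness per job (L = C - d):
  J1: C=9, d=35, L=-26
  J2: C=24, d=42, L=-18
  J3: C=38, d=13, L=25
  J4: C=45, d=30, L=15
  J5: C=51, d=37, L=14
  J6: C=53, d=33, L=20
  J7: C=66, d=19, L=47
Lmax = max(-26, -18, 25, 15, 14, 20, 47)
= 47


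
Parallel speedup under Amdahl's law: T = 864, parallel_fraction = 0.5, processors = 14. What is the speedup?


Amdahl's law: T_p = T × ((1-p) + p/N)
= 864 × ((1-0.5) + 0.5/14)
= 864 × (0.50 + 0.0357)
= 864 × 0.5357
= 462.86
Speedup = 864/462.86
= 1.87×


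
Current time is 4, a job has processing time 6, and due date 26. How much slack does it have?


Slack = due - current_time - processing
= 26 - 4 - 6
= 16


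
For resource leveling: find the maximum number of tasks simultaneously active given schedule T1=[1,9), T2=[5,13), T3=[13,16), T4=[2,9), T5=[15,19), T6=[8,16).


Check each time point for overlaps:
  t=8: 4 tasks active (T1, T2, T4, T6)
Max concurrent = 4


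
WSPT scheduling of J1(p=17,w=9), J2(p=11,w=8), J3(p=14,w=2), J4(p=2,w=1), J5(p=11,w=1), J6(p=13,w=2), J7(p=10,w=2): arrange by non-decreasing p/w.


WSPT (Smith's rule): sort by p/w ascending
  J2: p/w = 11/8 = 1.375
  J1: p/w = 17/9 = 1.889
  J4: p/w = 2/1 = 2.000
  J7: p/w = 10/2 = 5.000
  J6: p/w = 13/2 = 6.500
  J3: p/w = 14/2 = 7.000
  J5: p/w = 11/1 = 11.000
Order: J2 → J1 → J4 → J7 → J6 → J3 → J5


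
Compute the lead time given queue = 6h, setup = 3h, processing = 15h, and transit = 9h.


Lead time = queue + setup + processing + transit
= 6 + 3 + 15 + 9
= 33 hours


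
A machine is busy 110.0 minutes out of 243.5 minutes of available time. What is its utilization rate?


Utilization = busy / total × 100
= 110.0 / 243.5 × 100
= 45.2%


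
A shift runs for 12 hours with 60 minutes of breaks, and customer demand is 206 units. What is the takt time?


Available = 12×60 - 60 = 660 min
Takt time = 660 / 206
= 3.20 min/unit


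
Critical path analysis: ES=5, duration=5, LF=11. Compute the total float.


EF = ES + duration = 5 + 5 = 10
LS = LF - duration = 11 - 5 = 6
Total Float = LF - EF = 11 - 10
(or LS - ES = 6 - 5)
= 1


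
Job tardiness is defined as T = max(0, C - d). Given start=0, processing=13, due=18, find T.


Completion = start + processing = 0 + 13 = 13
Tardiness = max(0, C - d) = max(0, 13 - 18)
= max(0, -5)
= 0


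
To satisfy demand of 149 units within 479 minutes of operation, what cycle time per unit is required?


Cycle time = available time / demand
= 479 / 149
= 3.21 min/unit


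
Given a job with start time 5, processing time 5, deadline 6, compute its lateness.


Completion = 5 + 5 = 10
Lateness = C - d = 10 - 6
= 4


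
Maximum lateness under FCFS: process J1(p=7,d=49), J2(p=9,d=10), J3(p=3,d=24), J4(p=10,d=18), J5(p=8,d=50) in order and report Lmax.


Lateness per job (L = C - d):
  J1: C=7, d=49, L=-42
  J2: C=16, d=10, L=6
  J3: C=19, d=24, L=-5
  J4: C=29, d=18, L=11
  J5: C=37, d=50, L=-13
Lmax = max(-42, 6, -5, 11, -13)
= 11


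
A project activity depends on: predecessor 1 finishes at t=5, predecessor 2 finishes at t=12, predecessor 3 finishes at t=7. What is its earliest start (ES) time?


ES = max of all predecessor completion times
Predecessors: [5, 12, 7]
ES = max(5, 12, 7)
= 12


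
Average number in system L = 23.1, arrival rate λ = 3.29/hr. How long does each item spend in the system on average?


Little's law: L = λW → W = L / λ
= 23.1 / 3.29
= 7.02 hours


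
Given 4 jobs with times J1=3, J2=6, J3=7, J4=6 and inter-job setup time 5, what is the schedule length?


Makespan = Σ processing + (n-1) × setup
= (3 + 6 + 7 + 6) + (4-1)×5
= 22 + 15
= 37 time units


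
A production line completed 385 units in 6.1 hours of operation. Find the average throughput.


Throughput = units / time
= 385 / 6.1
= 63.1 units/hour


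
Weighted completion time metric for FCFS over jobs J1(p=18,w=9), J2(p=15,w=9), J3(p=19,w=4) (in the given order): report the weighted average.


Completion times:
  J1: C=18, w×C=9×18=162
  J2: C=33, w×C=9×33=297
  J3: C=52, w×C=4×52=208
Sum w×C = 667
Sum w = 22
Weighted avg = 667/22
= 30.32


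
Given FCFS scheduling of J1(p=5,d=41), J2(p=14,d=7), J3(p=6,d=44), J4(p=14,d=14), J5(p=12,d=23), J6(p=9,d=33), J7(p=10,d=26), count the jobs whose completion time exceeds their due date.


Completion vs due date:
  J1: C=5, d=41 → on time
  J2: C=19, d=7 → TARDY
  J3: C=25, d=44 → on time
  J4: C=39, d=14 → TARDY
  J5: C=51, d=23 → TARDY
  J6: C=60, d=33 → TARDY
  J7: C=70, d=26 → TARDY
Tardy jobs: J2, J4, J5, J6, J7
Count = 5


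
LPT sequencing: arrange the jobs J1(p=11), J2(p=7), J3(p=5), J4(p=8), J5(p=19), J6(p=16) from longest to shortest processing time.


LPT: sort by longest processing time first
  J5: p=19
  J6: p=16
  J1: p=11
  J4: p=8
  J2: p=7
  J3: p=5
Order: J5 → J6 → J1 → J4 → J2 → J3


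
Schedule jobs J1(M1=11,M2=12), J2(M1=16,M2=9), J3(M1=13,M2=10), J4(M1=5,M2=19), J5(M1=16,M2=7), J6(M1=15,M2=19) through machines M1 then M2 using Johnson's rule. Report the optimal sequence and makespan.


Johnson's rule:
Group 1 (M1≤M2, sort by M1): ['J4', 'J1', 'J6']
Group 2 (M1>M2, sort desc M2): ['J3', 'J2', 'J5']
Sequence: J4 → J1 → J6 → J3 → J2 → J5
Makespan calculation:
  J4: M1 done=5, M2 done=24
  J1: M1 done=16, M2 done=36
  J6: M1 done=31, M2 done=55
  J3: M1 done=44, M2 done=65
  J2: M1 done=60, M2 done=74
  J5: M1 done=76, M2 done=83
= Sequence: J4 → J1 → J6 → J3 → J2 → J5, Makespan: 83
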